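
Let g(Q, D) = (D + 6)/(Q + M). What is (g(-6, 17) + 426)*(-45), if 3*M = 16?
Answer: -35235/2 ≈ -17618.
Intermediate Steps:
M = 16/3 (M = (⅓)*16 = 16/3 ≈ 5.3333)
g(Q, D) = (6 + D)/(16/3 + Q) (g(Q, D) = (D + 6)/(Q + 16/3) = (6 + D)/(16/3 + Q))
(g(-6, 17) + 426)*(-45) = (3*(6 + 17)/(16 + 3*(-6)) + 426)*(-45) = (3*23/(16 - 18) + 426)*(-45) = (3*23/(-2) + 426)*(-45) = (3*(-½)*23 + 426)*(-45) = (-69/2 + 426)*(-45) = (783/2)*(-45) = -35235/2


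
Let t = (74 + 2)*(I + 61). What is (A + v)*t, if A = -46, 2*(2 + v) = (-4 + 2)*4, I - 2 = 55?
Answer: -466336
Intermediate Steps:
I = 57 (I = 2 + 55 = 57)
t = 8968 (t = (74 + 2)*(57 + 61) = 76*118 = 8968)
v = -6 (v = -2 + ((-4 + 2)*4)/2 = -2 + (-2*4)/2 = -2 + (1/2)*(-8) = -2 - 4 = -6)
(A + v)*t = (-46 - 6)*8968 = -52*8968 = -466336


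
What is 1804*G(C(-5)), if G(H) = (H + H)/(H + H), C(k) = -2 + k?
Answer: 1804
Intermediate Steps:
G(H) = 1 (G(H) = (2*H)/((2*H)) = (2*H)*(1/(2*H)) = 1)
1804*G(C(-5)) = 1804*1 = 1804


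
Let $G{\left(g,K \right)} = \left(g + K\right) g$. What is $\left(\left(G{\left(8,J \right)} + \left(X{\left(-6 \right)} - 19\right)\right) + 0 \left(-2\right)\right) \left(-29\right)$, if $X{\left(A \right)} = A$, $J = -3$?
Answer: $-435$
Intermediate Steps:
$G{\left(g,K \right)} = g \left(K + g\right)$ ($G{\left(g,K \right)} = \left(K + g\right) g = g \left(K + g\right)$)
$\left(\left(G{\left(8,J \right)} + \left(X{\left(-6 \right)} - 19\right)\right) + 0 \left(-2\right)\right) \left(-29\right) = \left(\left(8 \left(-3 + 8\right) - 25\right) + 0 \left(-2\right)\right) \left(-29\right) = \left(\left(8 \cdot 5 - 25\right) + 0\right) \left(-29\right) = \left(\left(40 - 25\right) + 0\right) \left(-29\right) = \left(15 + 0\right) \left(-29\right) = 15 \left(-29\right) = -435$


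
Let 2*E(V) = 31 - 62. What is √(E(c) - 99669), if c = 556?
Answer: I*√398738/2 ≈ 315.73*I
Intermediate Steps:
E(V) = -31/2 (E(V) = (31 - 62)/2 = (½)*(-31) = -31/2)
√(E(c) - 99669) = √(-31/2 - 99669) = √(-199369/2) = I*√398738/2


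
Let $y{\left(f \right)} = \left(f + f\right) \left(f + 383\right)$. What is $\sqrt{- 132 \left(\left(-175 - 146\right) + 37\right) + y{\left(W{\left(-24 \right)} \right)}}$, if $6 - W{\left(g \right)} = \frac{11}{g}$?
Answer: $\frac{\sqrt{24490658}}{24} \approx 206.2$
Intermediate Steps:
$W{\left(g \right)} = 6 - \frac{11}{g}$
$y{\left(f \right)} = 2 f \left(383 + f\right)$
$\sqrt{- 132 \left(\left(-175 - 146\right) + 37\right) + y{\left(W{\left(-24 \right)} \right)}} = \sqrt{- 132 \left(\left(-175 - 146\right) + 37\right) + 2 \left(6 - \frac{11}{-24}\right) \left(383 + \left(6 - \frac{11}{-24}\right)\right)} = \sqrt{- 132 \left(\left(-175 - 146\right) + 37\right) + 2 \left(6 - - \frac{11}{24}\right) \left(383 + \left(6 - - \frac{11}{24}\right)\right)} = \sqrt{- 132 \left(-321 + 37\right) + 2 \left(6 + \frac{11}{24}\right) \left(383 + \left(6 + \frac{11}{24}\right)\right)} = \sqrt{\left(-132\right) \left(-284\right) + 2 \cdot \frac{155}{24} \left(383 + \frac{155}{24}\right)} = \sqrt{37488 + 2 \cdot \frac{155}{24} \cdot \frac{9347}{24}} = \sqrt{37488 + \frac{1448785}{288}} = \sqrt{\frac{12245329}{288}} = \frac{\sqrt{24490658}}{24}$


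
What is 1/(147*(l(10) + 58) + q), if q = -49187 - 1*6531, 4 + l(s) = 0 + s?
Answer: -1/46310 ≈ -2.1594e-5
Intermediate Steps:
l(s) = -4 + s (l(s) = -4 + (0 + s) = -4 + s)
q = -55718 (q = -49187 - 6531 = -55718)
1/(147*(l(10) + 58) + q) = 1/(147*((-4 + 10) + 58) - 55718) = 1/(147*(6 + 58) - 55718) = 1/(147*64 - 55718) = 1/(9408 - 55718) = 1/(-46310) = -1/46310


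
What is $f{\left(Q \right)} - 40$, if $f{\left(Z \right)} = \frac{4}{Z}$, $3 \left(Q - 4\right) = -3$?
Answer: $- \frac{116}{3} \approx -38.667$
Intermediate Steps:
$Q = 3$ ($Q = 4 + \frac{1}{3} \left(-3\right) = 4 - 1 = 3$)
$f{\left(Q \right)} - 40 = \frac{4}{3} - 40 = - \frac{116}{3}$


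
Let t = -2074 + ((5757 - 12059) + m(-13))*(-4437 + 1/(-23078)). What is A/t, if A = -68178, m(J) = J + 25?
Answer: -262235314/107338302243 ≈ -0.0024431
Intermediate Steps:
m(J) = 25 + J
t = 322014906729/11539 (t = -2074 + ((5757 - 12059) + (25 - 13))*(-4437 + 1/(-23078)) = -2074 + (-6302 + 12)*(-4437 - 1/23078) = -2074 - 6290*(-102397087/23078) = -2074 + 322038838615/11539 = 322014906729/11539 ≈ 2.7907e+7)
A/t = -68178/322014906729/11539 = -68178*11539/322014906729 = -262235314/107338302243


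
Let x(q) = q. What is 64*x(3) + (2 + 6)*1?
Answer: 200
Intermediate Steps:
64*x(3) + (2 + 6)*1 = 64*3 + (2 + 6)*1 = 192 + 8*1 = 192 + 8 = 200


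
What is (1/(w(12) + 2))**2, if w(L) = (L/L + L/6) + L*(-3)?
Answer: 1/961 ≈ 0.0010406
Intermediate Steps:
w(L) = 1 - 17*L/6 (w(L) = (1 + L*(1/6)) - 3*L = (1 + L/6) - 3*L = 1 - 17*L/6)
(1/(w(12) + 2))**2 = (1/((1 - 17/6*12) + 2))**2 = (1/((1 - 34) + 2))**2 = (1/(-33 + 2))**2 = (1/(-31))**2 = (-1/31)**2 = 1/961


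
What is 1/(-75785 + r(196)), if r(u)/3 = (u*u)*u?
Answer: 1/22512823 ≈ 4.4419e-8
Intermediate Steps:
r(u) = 3*u**3 (r(u) = 3*((u*u)*u) = 3*(u**2*u) = 3*u**3)
1/(-75785 + r(196)) = 1/(-75785 + 3*196**3) = 1/(-75785 + 3*7529536) = 1/(-75785 + 22588608) = 1/22512823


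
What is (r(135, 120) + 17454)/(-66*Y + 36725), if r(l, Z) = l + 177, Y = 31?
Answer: 17766/34679 ≈ 0.51230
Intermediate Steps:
r(l, Z) = 177 + l
(r(135, 120) + 17454)/(-66*Y + 36725) = ((177 + 135) + 17454)/(-66*31 + 36725) = (312 + 17454)/(-2046 + 36725) = 17766/34679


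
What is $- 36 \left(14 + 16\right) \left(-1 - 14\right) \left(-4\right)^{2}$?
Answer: $259200$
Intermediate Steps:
$- 36 \left(14 + 16\right) \left(-1 - 14\right) \left(-4\right)^{2} = - 36 \cdot 30 \left(-15\right) 16 = \left(-36\right) \left(-450\right) 16 = 16200 \cdot 16 = 259200$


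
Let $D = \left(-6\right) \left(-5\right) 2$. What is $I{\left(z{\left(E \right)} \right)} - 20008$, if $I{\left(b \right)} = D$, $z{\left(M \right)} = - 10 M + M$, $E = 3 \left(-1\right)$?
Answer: $-19948$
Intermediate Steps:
$E = -3$
$D = 60$ ($D = 30 \cdot 2 = 60$)
$z{\left(M \right)} = - 9 M$
$I{\left(b \right)} = 60$
$I{\left(z{\left(E \right)} \right)} - 20008 = 60 - 20008 = -19948$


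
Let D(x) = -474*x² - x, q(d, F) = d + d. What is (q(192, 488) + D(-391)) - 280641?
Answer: -72745460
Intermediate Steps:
q(d, F) = 2*d
D(x) = -x - 474*x²
(q(192, 488) + D(-391)) - 280641 = (2*192 - 1*(-391)*(1 + 474*(-391))) - 280641 = (384 - 1*(-391)*(1 - 185334)) - 280641 = (384 - 1*(-391)*(-185333)) - 280641 = (384 - 72465203) - 280641 = -72464819 - 280641 = -72745460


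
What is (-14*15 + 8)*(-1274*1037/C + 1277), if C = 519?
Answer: 132991750/519 ≈ 2.5625e+5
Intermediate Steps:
(-14*15 + 8)*(-1274*1037/C + 1277) = (-14*15 + 8)*(-1274/(519/1037) + 1277) = (-210 + 8)*(-1274/(519*(1/1037)) + 1277) = -202*(-1274/519/1037 + 1277) = -202*(-1274*1037/519 + 1277) = -202*(-1321138/519 + 1277) = -202*(-658375/519) = 132991750/519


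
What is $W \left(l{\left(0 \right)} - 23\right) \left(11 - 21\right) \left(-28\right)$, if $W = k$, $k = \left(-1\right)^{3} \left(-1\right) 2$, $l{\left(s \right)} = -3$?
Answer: $-14560$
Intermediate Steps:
$k = 2$ ($k = \left(-1\right) \left(-1\right) 2 = 1 \cdot 2 = 2$)
$W = 2$
$W \left(l{\left(0 \right)} - 23\right) \left(11 - 21\right) \left(-28\right) = 2 \left(-3 - 23\right) \left(11 - 21\right) \left(-28\right) = 2 \left(\left(-26\right) \left(-10\right)\right) \left(-28\right) = 2 \cdot 260 \left(-28\right) = 520 \left(-28\right) = -14560$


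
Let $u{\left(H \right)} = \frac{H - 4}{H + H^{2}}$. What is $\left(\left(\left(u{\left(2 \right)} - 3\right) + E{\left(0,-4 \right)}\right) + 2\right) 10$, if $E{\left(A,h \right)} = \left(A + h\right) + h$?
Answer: $- \frac{280}{3} \approx -93.333$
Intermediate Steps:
$E{\left(A,h \right)} = A + 2 h$
$u{\left(H \right)} = \frac{-4 + H}{H + H^{2}}$
$\left(\left(\left(u{\left(2 \right)} - 3\right) + E{\left(0,-4 \right)}\right) + 2\right) 10 = \left(\left(\left(\frac{-4 + 2}{2 \left(1 + 2\right)} - 3\right) + \left(0 + 2 \left(-4\right)\right)\right) + 2\right) 10 = \left(\left(\left(\frac{1}{2} \cdot \frac{1}{3} \left(-2\right) - 3\right) + \left(0 - 8\right)\right) + 2\right) 10 = \left(\left(\left(\frac{1}{2} \cdot \frac{1}{3} \left(-2\right) - 3\right) - 8\right) + 2\right) 10 = \left(\left(\left(- \frac{1}{3} - 3\right) - 8\right) + 2\right) 10 = \left(\left(- \frac{10}{3} - 8\right) + 2\right) 10 = \left(- \frac{34}{3} + 2\right) 10 = \left(- \frac{28}{3}\right) 10 = - \frac{280}{3}$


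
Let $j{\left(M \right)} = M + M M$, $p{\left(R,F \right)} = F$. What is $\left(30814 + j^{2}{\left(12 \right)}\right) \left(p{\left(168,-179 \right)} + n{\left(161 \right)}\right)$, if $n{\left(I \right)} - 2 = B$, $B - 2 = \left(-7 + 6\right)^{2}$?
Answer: $-9596100$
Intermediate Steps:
$B = 3$ ($B = 2 + \left(-7 + 6\right)^{2} = 2 + \left(-1\right)^{2} = 2 + 1 = 3$)
$n{\left(I \right)} = 5$ ($n{\left(I \right)} = 2 + 3 = 5$)
$j{\left(M \right)} = M + M^{2}$
$\left(30814 + j^{2}{\left(12 \right)}\right) \left(p{\left(168,-179 \right)} + n{\left(161 \right)}\right) = \left(30814 + \left(12 \left(1 + 12\right)\right)^{2}\right) \left(-179 + 5\right) = \left(30814 + \left(12 \cdot 13\right)^{2}\right) \left(-174\right) = \left(30814 + 156^{2}\right) \left(-174\right) = \left(30814 + 24336\right) \left(-174\right) = 55150 \left(-174\right) = -9596100$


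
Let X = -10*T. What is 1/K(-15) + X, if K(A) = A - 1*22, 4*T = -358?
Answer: 33114/37 ≈ 894.97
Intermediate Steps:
T = -179/2 (T = (1/4)*(-358) = -179/2 ≈ -89.500)
K(A) = -22 + A (K(A) = A - 22 = -22 + A)
X = 895 (X = -10*(-179/2) = 895)
1/K(-15) + X = 1/(-22 - 15) + 895 = 1/(-37) + 895 = -1/37 + 895 = 33114/37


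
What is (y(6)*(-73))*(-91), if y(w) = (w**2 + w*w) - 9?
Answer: 418509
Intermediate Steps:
y(w) = -9 + 2*w**2 (y(w) = (w**2 + w**2) - 9 = 2*w**2 - 9 = -9 + 2*w**2)
(y(6)*(-73))*(-91) = ((-9 + 2*6**2)*(-73))*(-91) = ((-9 + 2*36)*(-73))*(-91) = ((-9 + 72)*(-73))*(-91) = (63*(-73))*(-91) = -4599*(-91) = 418509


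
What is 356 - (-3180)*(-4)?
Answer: -12364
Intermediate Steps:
356 - (-3180)*(-4) = 356 - 53*240 = 356 - 12720 = -12364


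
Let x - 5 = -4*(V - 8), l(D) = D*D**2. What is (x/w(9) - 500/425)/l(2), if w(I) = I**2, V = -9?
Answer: -379/11016 ≈ -0.034405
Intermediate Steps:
l(D) = D**3
x = 73 (x = 5 - 4*(-9 - 8) = 5 - 4*(-17) = 5 + 68 = 73)
(x/w(9) - 500/425)/l(2) = (73/(9**2) - 500/425)/(2**3) = (73/81 - 500*1/425)/8 = (73*(1/81) - 20/17)*(1/8) = (73/81 - 20/17)*(1/8) = -379/1377*1/8 = -379/11016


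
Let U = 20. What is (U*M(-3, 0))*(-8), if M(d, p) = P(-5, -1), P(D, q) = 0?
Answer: 0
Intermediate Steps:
M(d, p) = 0
(U*M(-3, 0))*(-8) = (20*0)*(-8) = 0*(-8) = 0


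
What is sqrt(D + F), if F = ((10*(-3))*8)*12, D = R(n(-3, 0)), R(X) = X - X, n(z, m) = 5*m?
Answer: 24*I*sqrt(5) ≈ 53.666*I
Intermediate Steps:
R(X) = 0
D = 0
F = -2880 (F = -30*8*12 = -240*12 = -2880)
sqrt(D + F) = sqrt(0 - 2880) = sqrt(-2880) = 24*I*sqrt(5)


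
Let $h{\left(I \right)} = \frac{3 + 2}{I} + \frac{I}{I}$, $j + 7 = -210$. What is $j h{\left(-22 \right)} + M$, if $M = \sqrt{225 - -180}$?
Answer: $- \frac{3689}{22} + 9 \sqrt{5} \approx -147.56$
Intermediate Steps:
$j = -217$ ($j = -7 - 210 = -217$)
$M = 9 \sqrt{5}$ ($M = \sqrt{225 + 180} = \sqrt{405} = 9 \sqrt{5} \approx 20.125$)
$h{\left(I \right)} = 1 + \frac{5}{I}$ ($h{\left(I \right)} = \frac{5}{I} + 1 = 1 + \frac{5}{I}$)
$j h{\left(-22 \right)} + M = - 217 \frac{5 - 22}{-22} + 9 \sqrt{5} = - 217 \left(\left(- \frac{1}{22}\right) \left(-17\right)\right) + 9 \sqrt{5} = \left(-217\right) \frac{17}{22} + 9 \sqrt{5} = - \frac{3689}{22} + 9 \sqrt{5}$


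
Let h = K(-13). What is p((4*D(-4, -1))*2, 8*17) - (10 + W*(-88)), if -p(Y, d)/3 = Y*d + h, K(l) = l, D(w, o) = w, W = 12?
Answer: 14141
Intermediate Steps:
h = -13
p(Y, d) = 39 - 3*Y*d (p(Y, d) = -3*(Y*d - 13) = -3*(-13 + Y*d) = 39 - 3*Y*d)
p((4*D(-4, -1))*2, 8*17) - (10 + W*(-88)) = (39 - 3*(4*(-4))*2*8*17) - (10 + 12*(-88)) = (39 - 3*(-16*2)*136) - (10 - 1056) = (39 - 3*(-32)*136) - 1*(-1046) = (39 + 13056) + 1046 = 13095 + 1046 = 14141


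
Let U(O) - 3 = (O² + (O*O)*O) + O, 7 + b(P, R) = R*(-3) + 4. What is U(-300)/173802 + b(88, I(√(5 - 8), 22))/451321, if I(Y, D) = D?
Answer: -4048398048225/26146830814 ≈ -154.83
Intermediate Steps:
b(P, R) = -3 - 3*R (b(P, R) = -7 + (R*(-3) + 4) = -7 + (-3*R + 4) = -7 + (4 - 3*R) = -3 - 3*R)
U(O) = 3 + O + O² + O³ (U(O) = 3 + ((O² + (O*O)*O) + O) = 3 + ((O² + O²*O) + O) = 3 + ((O² + O³) + O) = 3 + (O + O² + O³) = 3 + O + O² + O³)
U(-300)/173802 + b(88, I(√(5 - 8), 22))/451321 = (3 - 300 + (-300)² + (-300)³)/173802 + (-3 - 3*22)/451321 = (3 - 300 + 90000 - 27000000)*(1/173802) + (-3 - 66)*(1/451321) = -26910297*1/173802 - 69*1/451321 = -8970099/57934 - 69/451321 = -4048398048225/26146830814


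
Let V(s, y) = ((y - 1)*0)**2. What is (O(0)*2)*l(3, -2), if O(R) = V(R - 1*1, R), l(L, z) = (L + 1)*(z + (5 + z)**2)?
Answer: 0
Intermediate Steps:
l(L, z) = (1 + L)*(z + (5 + z)**2)
V(s, y) = 0 (V(s, y) = ((-1 + y)*0)**2 = 0**2 = 0)
O(R) = 0
(O(0)*2)*l(3, -2) = (0*2)*(-2 + (5 - 2)**2 + 3*(-2) + 3*(5 - 2)**2) = 0*(-2 + 3**2 - 6 + 3*3**2) = 0*(-2 + 9 - 6 + 3*9) = 0*(-2 + 9 - 6 + 27) = 0*28 = 0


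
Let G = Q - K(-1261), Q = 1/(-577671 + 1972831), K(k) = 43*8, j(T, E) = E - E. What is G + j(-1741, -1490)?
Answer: -479935039/1395160 ≈ -344.00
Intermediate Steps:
j(T, E) = 0
K(k) = 344
Q = 1/1395160 ≈ 7.1676e-7
G = -479935039/1395160 (G = 1/1395160 - 1*344 = 1/1395160 - 344 = -479935039/1395160 ≈ -344.00)
G + j(-1741, -1490) = -479935039/1395160 + 0 = -479935039/1395160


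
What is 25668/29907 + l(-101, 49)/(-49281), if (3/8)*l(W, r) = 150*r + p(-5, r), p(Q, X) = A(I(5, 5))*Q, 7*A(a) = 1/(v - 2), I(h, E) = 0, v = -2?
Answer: 1583757622/3438976023 ≈ 0.46053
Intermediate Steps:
A(a) = -1/28 (A(a) = 1/(7*(-2 - 2)) = (1/7)/(-4) = (1/7)*(-1/4) = -1/28)
p(Q, X) = -Q/28
l(W, r) = 10/21 + 400*r (l(W, r) = 8*(150*r - 1/28*(-5))/3 = 8*(150*r + 5/28)/3 = 8*(5/28 + 150*r)/3 = 10/21 + 400*r)
25668/29907 + l(-101, 49)/(-49281) = 25668/29907 + (10/21 + 400*49)/(-49281) = 25668*(1/29907) + (10/21 + 19600)*(-1/49281) = 2852/3323 + (411610/21)*(-1/49281) = 2852/3323 - 411610/1034901 = 1583757622/3438976023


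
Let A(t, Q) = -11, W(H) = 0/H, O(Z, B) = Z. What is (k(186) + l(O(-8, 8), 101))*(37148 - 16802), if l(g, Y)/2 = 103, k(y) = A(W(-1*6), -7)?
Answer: 3967470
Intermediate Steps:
W(H) = 0
k(y) = -11
l(g, Y) = 206 (l(g, Y) = 2*103 = 206)
(k(186) + l(O(-8, 8), 101))*(37148 - 16802) = (-11 + 206)*(37148 - 16802) = 195*20346 = 3967470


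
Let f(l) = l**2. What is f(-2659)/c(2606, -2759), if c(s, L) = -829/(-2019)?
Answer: 14274897339/829 ≈ 1.7219e+7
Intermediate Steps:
c(s, L) = 829/2019 (c(s, L) = -829*(-1/2019) = 829/2019)
f(-2659)/c(2606, -2759) = (-2659)**2/(829/2019) = 7070281*(2019/829) = 14274897339/829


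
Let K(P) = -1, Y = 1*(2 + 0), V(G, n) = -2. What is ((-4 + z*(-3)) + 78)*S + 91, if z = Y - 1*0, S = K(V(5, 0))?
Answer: 23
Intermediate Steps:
Y = 2 (Y = 1*2 = 2)
S = -1
z = 2 (z = 2 - 1*0 = 2 + 0 = 2)
((-4 + z*(-3)) + 78)*S + 91 = ((-4 + 2*(-3)) + 78)*(-1) + 91 = ((-4 - 6) + 78)*(-1) + 91 = (-10 + 78)*(-1) + 91 = 68*(-1) + 91 = -68 + 91 = 23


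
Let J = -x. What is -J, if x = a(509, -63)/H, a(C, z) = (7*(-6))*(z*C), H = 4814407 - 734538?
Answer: 1346814/4079869 ≈ 0.33011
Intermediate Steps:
H = 4079869
a(C, z) = -42*C*z
x = 1346814/4079869 (x = -42*509*(-63)/4079869 = 1346814*(1/4079869) = 1346814/4079869 ≈ 0.33011)
J = -1346814/4079869 (J = -1*1346814/4079869 = -1346814/4079869 ≈ -0.33011)
-J = -1*(-1346814/4079869) = 1346814/4079869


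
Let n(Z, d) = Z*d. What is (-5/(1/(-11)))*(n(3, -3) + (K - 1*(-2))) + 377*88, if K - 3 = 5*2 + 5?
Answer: 33781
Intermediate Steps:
K = 18 (K = 3 + (5*2 + 5) = 3 + (10 + 5) = 3 + 15 = 18)
(-5/(1/(-11)))*(n(3, -3) + (K - 1*(-2))) + 377*88 = (-5/(1/(-11)))*(3*(-3) + (18 - 1*(-2))) + 377*88 = (-5/(-1/11))*(-9 + (18 + 2)) + 33176 = (-5*(-11))*(-9 + 20) + 33176 = 55*11 + 33176 = 605 + 33176 = 33781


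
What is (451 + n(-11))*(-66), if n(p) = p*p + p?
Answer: -37026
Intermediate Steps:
n(p) = p + p**2 (n(p) = p**2 + p = p + p**2)
(451 + n(-11))*(-66) = (451 - 11*(1 - 11))*(-66) = (451 - 11*(-10))*(-66) = (451 + 110)*(-66) = 561*(-66) = -37026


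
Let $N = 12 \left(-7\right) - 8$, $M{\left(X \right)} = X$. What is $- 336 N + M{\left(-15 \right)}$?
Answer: $30897$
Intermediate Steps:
$N = -92$ ($N = -84 - 8 = -92$)
$- 336 N + M{\left(-15 \right)} = \left(-336\right) \left(-92\right) - 15 = 30912 - 15 = 30897$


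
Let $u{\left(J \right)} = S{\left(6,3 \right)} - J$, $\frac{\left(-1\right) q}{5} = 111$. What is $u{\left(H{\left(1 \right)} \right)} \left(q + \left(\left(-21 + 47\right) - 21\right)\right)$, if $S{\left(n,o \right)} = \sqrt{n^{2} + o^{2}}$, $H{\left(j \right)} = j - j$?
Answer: $- 1650 \sqrt{5} \approx -3689.5$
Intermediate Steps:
$H{\left(j \right)} = 0$
$q = -555$ ($q = \left(-5\right) 111 = -555$)
$u{\left(J \right)} = - J + 3 \sqrt{5}$ ($u{\left(J \right)} = \sqrt{6^{2} + 3^{2}} - J = \sqrt{36 + 9} - J = \sqrt{45} - J = 3 \sqrt{5} - J = - J + 3 \sqrt{5}$)
$u{\left(H{\left(1 \right)} \right)} \left(q + \left(\left(-21 + 47\right) - 21\right)\right) = \left(\left(-1\right) 0 + 3 \sqrt{5}\right) \left(-555 + \left(\left(-21 + 47\right) - 21\right)\right) = \left(0 + 3 \sqrt{5}\right) \left(-555 + \left(26 - 21\right)\right) = 3 \sqrt{5} \left(-555 + 5\right) = 3 \sqrt{5} \left(-550\right) = - 1650 \sqrt{5}$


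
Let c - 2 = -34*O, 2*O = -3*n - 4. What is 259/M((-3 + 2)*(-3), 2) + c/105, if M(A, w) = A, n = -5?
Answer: 592/7 ≈ 84.571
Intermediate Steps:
O = 11/2 (O = (-3*(-5) - 4)/2 = (15 - 4)/2 = (1/2)*11 = 11/2 ≈ 5.5000)
c = -185 (c = 2 - 34*11/2 = 2 - 187 = -185)
259/M((-3 + 2)*(-3), 2) + c/105 = 259/(((-3 + 2)*(-3))) - 185/105 = 259/((-1*(-3))) - 185*1/105 = 259/3 - 37/21 = 592/7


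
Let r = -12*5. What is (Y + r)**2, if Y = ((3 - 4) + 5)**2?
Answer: 1936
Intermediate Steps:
r = -60
Y = 16 (Y = (-1 + 5)**2 = 4**2 = 16)
(Y + r)**2 = (16 - 60)**2 = (-44)**2 = 1936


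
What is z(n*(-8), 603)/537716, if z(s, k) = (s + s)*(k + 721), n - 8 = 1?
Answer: -47664/134429 ≈ -0.35457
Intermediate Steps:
n = 9 (n = 8 + 1 = 9)
z(s, k) = 2*s*(721 + k) (z(s, k) = (2*s)*(721 + k) = 2*s*(721 + k))
z(n*(-8), 603)/537716 = (2*(9*(-8))*(721 + 603))/537716 = (2*(-72)*1324)*(1/537716) = -190656*1/537716 = -47664/134429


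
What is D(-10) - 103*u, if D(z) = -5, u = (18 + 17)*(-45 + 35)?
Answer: 36045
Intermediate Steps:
u = -350 (u = 35*(-10) = -350)
D(-10) - 103*u = -5 - 103*(-350) = -5 + 36050 = 36045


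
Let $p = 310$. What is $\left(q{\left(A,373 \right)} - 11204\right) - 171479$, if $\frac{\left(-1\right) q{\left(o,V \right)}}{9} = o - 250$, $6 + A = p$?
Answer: $-183169$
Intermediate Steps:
$A = 304$ ($A = -6 + 310 = 304$)
$q{\left(o,V \right)} = 2250 - 9 o$ ($q{\left(o,V \right)} = - 9 \left(o - 250\right) = - 9 \left(-250 + o\right) = 2250 - 9 o$)
$\left(q{\left(A,373 \right)} - 11204\right) - 171479 = \left(\left(2250 - 2736\right) - 11204\right) - 171479 = \left(-486 - 11204\right) - 171479 = -11690 - 171479 = -183169$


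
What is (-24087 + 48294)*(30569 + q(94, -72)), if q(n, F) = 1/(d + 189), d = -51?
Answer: 34039262087/46 ≈ 7.3998e+8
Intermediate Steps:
q(n, F) = 1/138 (q(n, F) = 1/(-51 + 189) = 1/138)
(-24087 + 48294)*(30569 + q(94, -72)) = (-24087 + 48294)*(30569 + 1/138) = 24207*(4218523/138) = 34039262087/46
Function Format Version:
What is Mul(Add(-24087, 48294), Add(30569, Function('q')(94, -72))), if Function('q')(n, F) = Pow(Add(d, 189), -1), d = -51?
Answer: Rational(34039262087, 46) ≈ 7.3998e+8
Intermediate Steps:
Function('q')(n, F) = Rational(1, 138) (Function('q')(n, F) = Pow(Add(-51, 189), -1) = Pow(138, -1) = Rational(1, 138))
Mul(Add(-24087, 48294), Add(30569, Function('q')(94, -72))) = Mul(Add(-24087, 48294), Add(30569, Rational(1, 138))) = Mul(24207, Rational(4218523, 138)) = Rational(34039262087, 46)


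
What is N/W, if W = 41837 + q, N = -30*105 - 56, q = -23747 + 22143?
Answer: -3206/40233 ≈ -0.079686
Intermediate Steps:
q = -1604
N = -3206 (N = -3150 - 56 = -3206)
W = 40233 (W = 41837 - 1604 = 40233)
N/W = -3206/40233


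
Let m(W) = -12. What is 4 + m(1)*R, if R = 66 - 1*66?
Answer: 4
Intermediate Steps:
R = 0 (R = 66 - 66 = 0)
4 + m(1)*R = 4 - 12*0 = 4 + 0 = 4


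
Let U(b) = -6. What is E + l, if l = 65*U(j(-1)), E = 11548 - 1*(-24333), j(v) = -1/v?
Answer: 35491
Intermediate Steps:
E = 35881 (E = 11548 + 24333 = 35881)
l = -390 (l = 65*(-6) = -390)
E + l = 35881 - 390 = 35491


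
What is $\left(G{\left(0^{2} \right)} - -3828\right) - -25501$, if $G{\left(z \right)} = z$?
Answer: $29329$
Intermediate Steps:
$\left(G{\left(0^{2} \right)} - -3828\right) - -25501 = \left(0^{2} - -3828\right) - -25501 = \left(0 + 3828\right) + 25501 = 3828 + 25501 = 29329$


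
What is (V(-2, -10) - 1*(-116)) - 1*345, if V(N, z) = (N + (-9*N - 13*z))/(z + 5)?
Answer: -1291/5 ≈ -258.20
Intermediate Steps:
V(N, z) = (-13*z - 8*N)/(5 + z) (V(N, z) = (N + (-13*z - 9*N))/(5 + z) = (-13*z - 8*N)/(5 + z))
(V(-2, -10) - 1*(-116)) - 1*345 = ((-13*(-10) - 8*(-2))/(5 - 10) - 1*(-116)) - 1*345 = ((130 + 16)/(-5) + 116) - 345 = (-⅕*146 + 116) - 345 = (-146/5 + 116) - 345 = 434/5 - 345 = -1291/5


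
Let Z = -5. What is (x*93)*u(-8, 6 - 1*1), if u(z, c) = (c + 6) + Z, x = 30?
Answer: 16740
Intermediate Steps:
u(z, c) = 1 + c (u(z, c) = (c + 6) - 5 = (6 + c) - 5 = 1 + c)
(x*93)*u(-8, 6 - 1*1) = (30*93)*(1 + (6 - 1*1)) = 2790*(1 + (6 - 1)) = 2790*(1 + 5) = 2790*6 = 16740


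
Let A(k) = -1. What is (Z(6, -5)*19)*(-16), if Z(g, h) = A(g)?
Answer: 304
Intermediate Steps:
Z(g, h) = -1
(Z(6, -5)*19)*(-16) = -1*19*(-16) = -19*(-16) = 304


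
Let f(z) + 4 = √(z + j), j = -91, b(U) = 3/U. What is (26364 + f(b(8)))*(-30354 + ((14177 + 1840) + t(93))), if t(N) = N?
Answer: -375471840 - 17805*I*√58 ≈ -3.7547e+8 - 1.356e+5*I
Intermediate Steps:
f(z) = -4 + √(-91 + z) (f(z) = -4 + √(z - 91) = -4 + √(-91 + z))
(26364 + f(b(8)))*(-30354 + ((14177 + 1840) + t(93))) = (26364 + (-4 + √(-91 + 3/8)))*(-30354 + ((14177 + 1840) + 93)) = (26364 + (-4 + √(-91 + 3*(⅛))))*(-30354 + (16017 + 93)) = (26364 + (-4 + √(-91 + 3/8)))*(-30354 + 16110) = (26364 + (-4 + √(-725/8)))*(-14244) = (26364 + (-4 + 5*I*√58/4))*(-14244) = (26360 + 5*I*√58/4)*(-14244) = -375471840 - 17805*I*√58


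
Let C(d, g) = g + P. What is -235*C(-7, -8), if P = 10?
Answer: -470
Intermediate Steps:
C(d, g) = 10 + g (C(d, g) = g + 10 = 10 + g)
-235*C(-7, -8) = -235*(10 - 8) = -235*2 = -470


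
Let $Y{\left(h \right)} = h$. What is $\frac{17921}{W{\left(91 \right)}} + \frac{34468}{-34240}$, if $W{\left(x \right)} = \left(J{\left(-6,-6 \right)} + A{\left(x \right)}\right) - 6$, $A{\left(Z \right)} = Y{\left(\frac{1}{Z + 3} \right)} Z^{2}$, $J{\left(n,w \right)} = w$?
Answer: $\frac{14358316039}{61229680} \approx 234.5$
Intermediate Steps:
$A{\left(Z \right)} = \frac{Z^{2}}{3 + Z}$ ($A{\left(Z \right)} = \frac{Z^{2}}{Z + 3} = \frac{Z^{2}}{3 + Z}$)
$W{\left(x \right)} = -12 + \frac{x^{2}}{3 + x}$ ($W{\left(x \right)} = \left(-6 + \frac{x^{2}}{3 + x}\right) - 6 = -12 + \frac{x^{2}}{3 + x}$)
$\frac{17921}{W{\left(91 \right)}} + \frac{34468}{-34240} = \frac{17921}{\frac{1}{3 + 91} \left(-36 + 91^{2} - 1092\right)} + \frac{34468}{-34240} = \frac{17921}{\frac{1}{94} \left(-36 + 8281 - 1092\right)} + 34468 \left(- \frac{1}{34240}\right) = \frac{17921}{\frac{1}{94} \cdot 7153} - \frac{8617}{8560} = \frac{17921}{\frac{7153}{94}} - \frac{8617}{8560} = 17921 \cdot \frac{94}{7153} - \frac{8617}{8560} = \frac{1684574}{7153} - \frac{8617}{8560} = \frac{14358316039}{61229680}$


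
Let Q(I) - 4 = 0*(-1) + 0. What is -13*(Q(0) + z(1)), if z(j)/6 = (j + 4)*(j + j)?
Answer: -832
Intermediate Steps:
Q(I) = 4 (Q(I) = 4 + (0*(-1) + 0) = 4 + (0 + 0) = 4 + 0 = 4)
z(j) = 12*j*(4 + j) (z(j) = 6*((j + 4)*(j + j)) = 6*((4 + j)*(2*j)) = 6*(2*j*(4 + j)) = 12*j*(4 + j))
-13*(Q(0) + z(1)) = -13*(4 + 12*1*(4 + 1)) = -13*(4 + 12*1*5) = -13*(4 + 60) = -13*64 = -832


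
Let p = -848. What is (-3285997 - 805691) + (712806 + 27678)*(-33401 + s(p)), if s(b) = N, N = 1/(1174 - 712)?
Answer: -1904748705030/77 ≈ -2.4737e+10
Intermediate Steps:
N = 1/462 ≈ 0.0021645
s(b) = 1/462
(-3285997 - 805691) + (712806 + 27678)*(-33401 + s(p)) = (-3285997 - 805691) + (712806 + 27678)*(-33401 + 1/462) = -4091688 + 740484*(-15431261/462) = -4091688 - 1904433645054/77 = -1904748705030/77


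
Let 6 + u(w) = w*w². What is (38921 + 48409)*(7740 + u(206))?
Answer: 764098201500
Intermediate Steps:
u(w) = -6 + w³ (u(w) = -6 + w*w² = -6 + w³)
(38921 + 48409)*(7740 + u(206)) = (38921 + 48409)*(7740 + (-6 + 206³)) = 87330*(7740 + (-6 + 8741816)) = 87330*(7740 + 8741810) = 87330*8749550 = 764098201500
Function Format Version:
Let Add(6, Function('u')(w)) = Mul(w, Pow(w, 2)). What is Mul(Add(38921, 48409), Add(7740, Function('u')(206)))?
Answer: 764098201500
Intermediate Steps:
Function('u')(w) = Add(-6, Pow(w, 3)) (Function('u')(w) = Add(-6, Mul(w, Pow(w, 2))) = Add(-6, Pow(w, 3)))
Mul(Add(38921, 48409), Add(7740, Function('u')(206))) = Mul(Add(38921, 48409), Add(7740, Add(-6, Pow(206, 3)))) = Mul(87330, Add(7740, Add(-6, 8741816))) = Mul(87330, Add(7740, 8741810)) = Mul(87330, 8749550) = 764098201500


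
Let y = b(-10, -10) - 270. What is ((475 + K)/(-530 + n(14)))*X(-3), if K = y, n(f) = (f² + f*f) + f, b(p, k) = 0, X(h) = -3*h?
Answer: -1845/124 ≈ -14.879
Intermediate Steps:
y = -270 (y = 0 - 270 = -270)
n(f) = f + 2*f² (n(f) = (f² + f²) + f = 2*f² + f = f + 2*f²)
K = -270
((475 + K)/(-530 + n(14)))*X(-3) = ((475 - 270)/(-530 + 14*(1 + 2*14)))*(-3*(-3)) = (205/(-530 + 14*(1 + 28)))*9 = (205/(-530 + 14*29))*9 = (205/(-530 + 406))*9 = (205/(-124))*9 = (205*(-1/124))*9 = -205/124*9 = -1845/124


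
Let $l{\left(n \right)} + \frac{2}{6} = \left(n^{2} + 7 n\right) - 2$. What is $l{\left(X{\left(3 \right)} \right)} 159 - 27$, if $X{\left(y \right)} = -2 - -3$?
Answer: $874$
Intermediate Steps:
$X{\left(y \right)} = 1$ ($X{\left(y \right)} = -2 + 3 = 1$)
$l{\left(n \right)} = - \frac{7}{3} + n^{2} + 7 n$ ($l{\left(n \right)} = - \frac{1}{3} - \left(2 - n^{2} - 7 n\right) = - \frac{1}{3} + \left(-2 + n^{2} + 7 n\right) = - \frac{7}{3} + n^{2} + 7 n$)
$l{\left(X{\left(3 \right)} \right)} 159 - 27 = \left(- \frac{7}{3} + 1^{2} + 7 \cdot 1\right) 159 - 27 = \left(- \frac{7}{3} + 1 + 7\right) 159 - 27 = \frac{17}{3} \cdot 159 - 27 = 901 - 27 = 874$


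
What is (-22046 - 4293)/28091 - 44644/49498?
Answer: -1278911213/695224159 ≈ -1.8396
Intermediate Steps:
(-22046 - 4293)/28091 - 44644/49498 = -26339*1/28091 - 44644*1/49498 = -26339/28091 - 22322/24749 = -1278911213/695224159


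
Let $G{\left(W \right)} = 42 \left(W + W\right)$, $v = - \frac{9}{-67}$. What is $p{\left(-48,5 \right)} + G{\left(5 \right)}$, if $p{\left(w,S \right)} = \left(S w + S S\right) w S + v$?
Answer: $\frac{3485349}{67} \approx 52020.0$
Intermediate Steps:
$v = \frac{9}{67}$ ($v = \left(-9\right) \left(- \frac{1}{67}\right) = \frac{9}{67} \approx 0.13433$)
$G{\left(W \right)} = 84 W$ ($G{\left(W \right)} = 42 \cdot 2 W = 84 W$)
$p{\left(w,S \right)} = \frac{9}{67} + S w \left(S^{2} + S w\right)$ ($p{\left(w,S \right)} = \left(S w + S S\right) w S + \frac{9}{67} = \left(S w + S^{2}\right) w S + \frac{9}{67} = \left(S^{2} + S w\right) w S + \frac{9}{67} = w \left(S^{2} + S w\right) S + \frac{9}{67} = S w \left(S^{2} + S w\right) + \frac{9}{67} = \frac{9}{67} + S w \left(S^{2} + S w\right)$)
$p{\left(-48,5 \right)} + G{\left(5 \right)} = \left(\frac{9}{67} - 48 \cdot 5^{3} + 5^{2} \left(-48\right)^{2}\right) + 84 \cdot 5 = \left(\frac{9}{67} - 6000 + 25 \cdot 2304\right) + 420 = \left(\frac{9}{67} - 6000 + 57600\right) + 420 = \frac{3457209}{67} + 420 = \frac{3485349}{67}$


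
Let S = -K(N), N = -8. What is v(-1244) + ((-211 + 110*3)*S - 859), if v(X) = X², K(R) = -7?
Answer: 1547510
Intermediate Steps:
S = 7 (S = -1*(-7) = 7)
v(-1244) + ((-211 + 110*3)*S - 859) = (-1244)² + ((-211 + 110*3)*7 - 859) = 1547536 + ((-211 + 330)*7 - 859) = 1547536 + (119*7 - 859) = 1547536 + (833 - 859) = 1547536 - 26 = 1547510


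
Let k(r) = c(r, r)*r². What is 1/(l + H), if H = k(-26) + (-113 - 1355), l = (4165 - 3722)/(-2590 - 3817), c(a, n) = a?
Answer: -6407/122015351 ≈ -5.2510e-5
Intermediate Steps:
l = -443/6407 (l = 443/(-6407) = 443*(-1/6407) = -443/6407 ≈ -0.069143)
k(r) = r³ (k(r) = r*r² = r³)
H = -19044 (H = (-26)³ + (-113 - 1355) = -17576 - 1468 = -19044)
1/(l + H) = 1/(-443/6407 - 19044) = 1/(-122015351/6407) = -6407/122015351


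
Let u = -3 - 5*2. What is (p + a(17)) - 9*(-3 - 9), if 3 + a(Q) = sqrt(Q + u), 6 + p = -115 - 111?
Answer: -125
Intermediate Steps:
u = -13 (u = -3 - 10 = -13)
p = -232 (p = -6 + (-115 - 111) = -6 - 226 = -232)
a(Q) = -3 + sqrt(-13 + Q) (a(Q) = -3 + sqrt(Q - 13) = -3 + sqrt(-13 + Q))
(p + a(17)) - 9*(-3 - 9) = (-232 + (-3 + sqrt(-13 + 17))) - 9*(-3 - 9) = (-232 + (-3 + sqrt(4))) - 9*(-12) = (-232 + (-3 + 2)) + 108 = (-232 - 1) + 108 = -233 + 108 = -125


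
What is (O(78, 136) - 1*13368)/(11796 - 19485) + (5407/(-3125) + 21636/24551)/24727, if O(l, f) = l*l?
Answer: 4605996237605309/4862271921409375 ≈ 0.94729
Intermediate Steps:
O(l, f) = l²
(O(78, 136) - 1*13368)/(11796 - 19485) + (5407/(-3125) + 21636/24551)/24727 = (78² - 1*13368)/(11796 - 19485) + (5407/(-3125) + 21636/24551)/24727 = (6084 - 13368)/(-7689) + (5407*(-1/3125) + 21636*(1/24551))*(1/24727) = -7284*(-1/7689) + (-5407/3125 + 21636/24551)*(1/24727) = 2428/2563 - 65134757/76721875*1/24727 = 2428/2563 - 65134757/1897101803125 = 4605996237605309/4862271921409375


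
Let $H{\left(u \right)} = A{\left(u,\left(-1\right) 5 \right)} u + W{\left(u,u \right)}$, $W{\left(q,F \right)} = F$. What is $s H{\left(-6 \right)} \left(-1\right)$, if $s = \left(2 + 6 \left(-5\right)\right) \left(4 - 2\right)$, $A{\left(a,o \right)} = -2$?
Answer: $336$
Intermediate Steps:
$H{\left(u \right)} = - u$ ($H{\left(u \right)} = - 2 u + u = - u$)
$s = -56$ ($s = \left(2 - 30\right) 2 = \left(-28\right) 2 = -56$)
$s H{\left(-6 \right)} \left(-1\right) = - 56 \left(\left(-1\right) \left(-6\right)\right) \left(-1\right) = \left(-56\right) 6 \left(-1\right) = \left(-336\right) \left(-1\right) = 336$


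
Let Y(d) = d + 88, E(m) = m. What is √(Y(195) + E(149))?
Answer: 12*√3 ≈ 20.785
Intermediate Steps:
Y(d) = 88 + d
√(Y(195) + E(149)) = √((88 + 195) + 149) = √(283 + 149) = √432 = 12*√3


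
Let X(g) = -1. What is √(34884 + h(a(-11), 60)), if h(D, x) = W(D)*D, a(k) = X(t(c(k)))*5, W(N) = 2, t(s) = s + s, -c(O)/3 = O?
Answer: √34874 ≈ 186.75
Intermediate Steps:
c(O) = -3*O
t(s) = 2*s
a(k) = -5 (a(k) = -1*5 = -5)
h(D, x) = 2*D
√(34884 + h(a(-11), 60)) = √(34884 + 2*(-5)) = √(34884 - 10) = √34874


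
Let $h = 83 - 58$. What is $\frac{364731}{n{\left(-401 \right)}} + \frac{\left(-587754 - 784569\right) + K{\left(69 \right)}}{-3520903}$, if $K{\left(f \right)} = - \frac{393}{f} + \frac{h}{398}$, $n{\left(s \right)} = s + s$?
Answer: $- \frac{2936332846975678}{6462184385431} \approx -454.39$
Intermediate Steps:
$h = 25$ ($h = 83 - 58 = 25$)
$n{\left(s \right)} = 2 s$
$K{\left(f \right)} = \frac{25}{398} - \frac{393}{f}$ ($K{\left(f \right)} = - \frac{393}{f} + \frac{25}{398} = \frac{25}{398} - \frac{393}{f}$)
$\frac{364731}{n{\left(-401 \right)}} + \frac{\left(-587754 - 784569\right) + K{\left(69 \right)}}{-3520903} = \frac{364731}{2 \left(-401\right)} + \frac{\left(-587754 - 784569\right) + \left(\frac{25}{398} - \frac{393}{69}\right)}{-3520903} = \frac{364731}{-802} + \left(-1372323 + \left(\frac{25}{398} - \frac{131}{23}\right)\right) \left(- \frac{1}{3520903}\right) = 364731 \left(- \frac{1}{802}\right) + \left(-1372323 + \left(\frac{25}{398} - \frac{131}{23}\right)\right) \left(- \frac{1}{3520903}\right) = - \frac{364731}{802} + \left(-1372323 - \frac{51563}{9154}\right) \left(- \frac{1}{3520903}\right) = - \frac{364731}{802} - - \frac{12562296305}{32230346062} = - \frac{364731}{802} + \frac{12562296305}{32230346062} = - \frac{2936332846975678}{6462184385431}$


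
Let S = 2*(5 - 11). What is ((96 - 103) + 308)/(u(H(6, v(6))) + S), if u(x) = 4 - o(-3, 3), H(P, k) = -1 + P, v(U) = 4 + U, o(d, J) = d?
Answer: -301/5 ≈ -60.200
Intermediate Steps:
S = -12 (S = 2*(-6) = -12)
u(x) = 7 (u(x) = 4 - 1*(-3) = 4 + 3 = 7)
((96 - 103) + 308)/(u(H(6, v(6))) + S) = ((96 - 103) + 308)/(7 - 12) = (-7 + 308)/(-5) = 301*(-⅕) = -301/5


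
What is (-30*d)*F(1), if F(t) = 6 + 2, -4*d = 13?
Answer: 780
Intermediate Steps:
d = -13/4 (d = -¼*13 = -13/4 ≈ -3.2500)
F(t) = 8
(-30*d)*F(1) = -30*(-13/4)*8 = (195/2)*8 = 780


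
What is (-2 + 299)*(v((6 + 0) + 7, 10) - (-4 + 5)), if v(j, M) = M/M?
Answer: 0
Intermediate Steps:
v(j, M) = 1
(-2 + 299)*(v((6 + 0) + 7, 10) - (-4 + 5)) = (-2 + 299)*(1 - (-4 + 5)) = 297*(1 - 1*1) = 297*(1 - 1) = 297*0 = 0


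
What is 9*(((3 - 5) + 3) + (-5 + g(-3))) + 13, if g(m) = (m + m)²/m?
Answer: -131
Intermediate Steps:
g(m) = 4*m (g(m) = (2*m)²/m = (4*m²)/m = 4*m)
9*(((3 - 5) + 3) + (-5 + g(-3))) + 13 = 9*(((3 - 5) + 3) + (-5 + 4*(-3))) + 13 = 9*((-2 + 3) + (-5 - 12)) + 13 = 9*(1 - 17) + 13 = 9*(-16) + 13 = -144 + 13 = -131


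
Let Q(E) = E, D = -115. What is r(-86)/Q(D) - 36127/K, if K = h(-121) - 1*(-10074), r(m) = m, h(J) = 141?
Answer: -655223/234945 ≈ -2.7888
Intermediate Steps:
K = 10215 (K = 141 - 1*(-10074) = 141 + 10074 = 10215)
r(-86)/Q(D) - 36127/K = -86/(-115) - 36127/10215 = -86*(-1/115) - 36127*1/10215 = 86/115 - 36127/10215 = -655223/234945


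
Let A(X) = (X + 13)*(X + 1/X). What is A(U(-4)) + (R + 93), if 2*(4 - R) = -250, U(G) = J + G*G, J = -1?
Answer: 9658/15 ≈ 643.87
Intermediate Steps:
U(G) = -1 + G**2 (U(G) = -1 + G*G = -1 + G**2)
R = 129 (R = 4 - 1/2*(-250) = 4 + 125 = 129)
A(X) = (13 + X)*(X + 1/X)
A(U(-4)) + (R + 93) = (1 + (-1 + (-4)**2)**2 + 13*(-1 + (-4)**2) + 13/(-1 + (-4)**2)) + (129 + 93) = (1 + (-1 + 16)**2 + 13*(-1 + 16) + 13/(-1 + 16)) + 222 = (1 + 15**2 + 13*15 + 13/15) + 222 = (1 + 225 + 195 + 13*(1/15)) + 222 = (1 + 225 + 195 + 13/15) + 222 = 6328/15 + 222 = 9658/15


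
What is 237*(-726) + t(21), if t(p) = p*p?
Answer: -171621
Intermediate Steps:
t(p) = p**2
237*(-726) + t(21) = 237*(-726) + 21**2 = -172062 + 441 = -171621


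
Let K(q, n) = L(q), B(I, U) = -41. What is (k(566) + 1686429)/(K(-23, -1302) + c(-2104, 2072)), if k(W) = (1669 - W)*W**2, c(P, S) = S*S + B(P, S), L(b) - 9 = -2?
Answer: 355039097/4293150 ≈ 82.699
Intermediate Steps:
L(b) = 7 (L(b) = 9 - 2 = 7)
K(q, n) = 7
c(P, S) = -41 + S**2 (c(P, S) = S*S - 41 = S**2 - 41 = -41 + S**2)
k(W) = W**2*(1669 - W)
(k(566) + 1686429)/(K(-23, -1302) + c(-2104, 2072)) = (566**2*(1669 - 1*566) + 1686429)/(7 + (-41 + 2072**2)) = (320356*(1669 - 566) + 1686429)/(7 + (-41 + 4293184)) = (320356*1103 + 1686429)/(7 + 4293143) = (353352668 + 1686429)/4293150 = 355039097*(1/4293150) = 355039097/4293150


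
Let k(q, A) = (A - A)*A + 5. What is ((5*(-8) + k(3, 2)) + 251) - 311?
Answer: -95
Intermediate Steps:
k(q, A) = 5 (k(q, A) = 0*A + 5 = 0 + 5 = 5)
((5*(-8) + k(3, 2)) + 251) - 311 = ((5*(-8) + 5) + 251) - 311 = ((-40 + 5) + 251) - 311 = (-35 + 251) - 311 = 216 - 311 = -95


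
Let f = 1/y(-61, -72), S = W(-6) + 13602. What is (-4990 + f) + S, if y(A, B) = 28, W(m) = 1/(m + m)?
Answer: 180851/21 ≈ 8612.0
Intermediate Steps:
W(m) = 1/(2*m)
S = 163223/12 (S = (½)/(-6) + 13602 = (½)*(-⅙) + 13602 = -1/12 + 13602 = 163223/12 ≈ 13602.)
f = 1/28 ≈ 0.035714
(-4990 + f) + S = (-4990 + 1/28) + 163223/12 = -139719/28 + 163223/12 = 180851/21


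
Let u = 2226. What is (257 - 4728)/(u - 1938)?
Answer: -4471/288 ≈ -15.524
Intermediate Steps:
(257 - 4728)/(u - 1938) = (257 - 4728)/(2226 - 1938) = -4471/288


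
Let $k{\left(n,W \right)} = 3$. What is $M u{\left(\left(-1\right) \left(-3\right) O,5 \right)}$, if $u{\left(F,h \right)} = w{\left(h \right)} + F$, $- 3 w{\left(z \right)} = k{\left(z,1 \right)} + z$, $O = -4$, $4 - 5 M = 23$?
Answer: $\frac{836}{15} \approx 55.733$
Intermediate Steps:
$M = - \frac{19}{5}$ ($M = \frac{4}{5} - \frac{23}{5} = - \frac{19}{5} \approx -3.8$)
$w{\left(z \right)} = -1 - \frac{z}{3}$ ($w{\left(z \right)} = - \frac{3 + z}{3} = -1 - \frac{z}{3}$)
$u{\left(F,h \right)} = -1 + F - \frac{h}{3}$ ($u{\left(F,h \right)} = \left(-1 - \frac{h}{3}\right) + F = -1 + F - \frac{h}{3}$)
$M u{\left(\left(-1\right) \left(-3\right) O,5 \right)} = - \frac{19 \left(-1 + \left(-1\right) \left(-3\right) \left(-4\right) - \frac{5}{3}\right)}{5} = - \frac{19 \left(-1 + 3 \left(-4\right) - \frac{5}{3}\right)}{5} = - \frac{19 \left(-1 - 12 - \frac{5}{3}\right)}{5} = \left(- \frac{19}{5}\right) \left(- \frac{44}{3}\right) = \frac{836}{15}$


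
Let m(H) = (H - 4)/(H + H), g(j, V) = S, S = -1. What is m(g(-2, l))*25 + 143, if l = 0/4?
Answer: 411/2 ≈ 205.50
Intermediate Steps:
l = 0 (l = 0*(¼) = 0)
g(j, V) = -1
m(H) = (-4 + H)/(2*H) (m(H) = (-4 + H)/((2*H)) = (-4 + H)*(1/(2*H)) = (-4 + H)/(2*H))
m(g(-2, l))*25 + 143 = ((½)*(-4 - 1)/(-1))*25 + 143 = ((½)*(-1)*(-5))*25 + 143 = (5/2)*25 + 143 = 125/2 + 143 = 411/2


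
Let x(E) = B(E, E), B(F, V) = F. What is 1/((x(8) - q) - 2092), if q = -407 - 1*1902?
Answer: 1/225 ≈ 0.0044444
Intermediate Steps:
q = -2309 (q = -407 - 1902 = -2309)
x(E) = E
1/((x(8) - q) - 2092) = 1/((8 - 1*(-2309)) - 2092) = 1/((8 + 2309) - 2092) = 1/(2317 - 2092) = 1/225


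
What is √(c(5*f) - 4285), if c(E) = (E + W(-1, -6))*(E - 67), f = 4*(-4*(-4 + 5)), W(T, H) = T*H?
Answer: √6593 ≈ 81.197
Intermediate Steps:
W(T, H) = H*T
f = -16 (f = 4*(-4*1) = 4*(-4) = -16)
c(E) = (-67 + E)*(6 + E) (c(E) = (E - 6*(-1))*(E - 67) = (E + 6)*(-67 + E) = (6 + E)*(-67 + E) = (-67 + E)*(6 + E))
√(c(5*f) - 4285) = √((-402 + (5*(-16))² - 305*(-16)) - 4285) = √((-402 + (-80)² - 61*(-80)) - 4285) = √((-402 + 6400 + 4880) - 4285) = √(10878 - 4285) = √6593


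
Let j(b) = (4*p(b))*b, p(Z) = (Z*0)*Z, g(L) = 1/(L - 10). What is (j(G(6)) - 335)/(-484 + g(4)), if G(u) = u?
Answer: 402/581 ≈ 0.69191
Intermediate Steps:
g(L) = 1/(-10 + L)
p(Z) = 0 (p(Z) = 0*Z = 0)
j(b) = 0 (j(b) = (4*0)*b = 0*b = 0)
(j(G(6)) - 335)/(-484 + g(4)) = (0 - 335)/(-484 + 1/(-10 + 4)) = -335/(-484 + 1/(-6)) = -335/(-484 - ⅙) = -335/(-2905/6) = -335*(-6/2905) = 402/581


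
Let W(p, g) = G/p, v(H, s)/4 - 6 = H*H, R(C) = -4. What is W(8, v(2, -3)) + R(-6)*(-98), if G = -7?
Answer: 3129/8 ≈ 391.13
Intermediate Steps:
v(H, s) = 24 + 4*H**2 (v(H, s) = 24 + 4*(H*H) = 24 + 4*H**2)
W(p, g) = -7/p
W(8, v(2, -3)) + R(-6)*(-98) = -7/8 - 4*(-98) = -7*1/8 + 392 = -7/8 + 392 = 3129/8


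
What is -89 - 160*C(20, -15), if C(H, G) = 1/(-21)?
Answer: -1709/21 ≈ -81.381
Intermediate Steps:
C(H, G) = -1/21
-89 - 160*C(20, -15) = -89 - 160*(-1/21) = -89 + 160/21 = -1709/21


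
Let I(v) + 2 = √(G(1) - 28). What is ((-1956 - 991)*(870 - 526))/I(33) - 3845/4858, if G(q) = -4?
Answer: 2462407867/43722 + 1013768*I*√2/9 ≈ 56320.0 + 1.593e+5*I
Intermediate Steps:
I(v) = -2 + 4*I*√2 (I(v) = -2 + √(-4 - 28) = -2 + √(-32) = -2 + 4*I*√2)
((-1956 - 991)*(870 - 526))/I(33) - 3845/4858 = ((-1956 - 991)*(870 - 526))/(-2 + 4*I*√2) - 3845/4858 = (-2947*344)/(-2 + 4*I*√2) - 3845*1/4858 = -1013768/(-2 + 4*I*√2) - 3845/4858 = -3845/4858 - 1013768/(-2 + 4*I*√2)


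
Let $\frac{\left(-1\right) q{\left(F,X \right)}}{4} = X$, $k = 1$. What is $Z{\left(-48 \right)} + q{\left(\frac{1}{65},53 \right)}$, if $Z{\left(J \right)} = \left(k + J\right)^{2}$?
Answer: $1997$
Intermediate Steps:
$q{\left(F,X \right)} = - 4 X$
$Z{\left(J \right)} = \left(1 + J\right)^{2}$
$Z{\left(-48 \right)} + q{\left(\frac{1}{65},53 \right)} = \left(1 - 48\right)^{2} - 212 = \left(-47\right)^{2} - 212 = 2209 - 212 = 1997$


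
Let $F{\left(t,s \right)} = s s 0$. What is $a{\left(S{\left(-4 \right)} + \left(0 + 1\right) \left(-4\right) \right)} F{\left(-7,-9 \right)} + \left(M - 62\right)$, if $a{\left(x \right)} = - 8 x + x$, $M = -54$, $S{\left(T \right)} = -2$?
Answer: $-116$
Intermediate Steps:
$F{\left(t,s \right)} = 0$ ($F{\left(t,s \right)} = s^{2} \cdot 0 = 0$)
$a{\left(x \right)} = - 7 x$
$a{\left(S{\left(-4 \right)} + \left(0 + 1\right) \left(-4\right) \right)} F{\left(-7,-9 \right)} + \left(M - 62\right) = - 7 \left(-2 + \left(0 + 1\right) \left(-4\right)\right) 0 - 116 = - 7 \left(-2 + 1 \left(-4\right)\right) 0 - 116 = - 7 \left(-2 - 4\right) 0 - 116 = \left(-7\right) \left(-6\right) 0 - 116 = 42 \cdot 0 - 116 = 0 - 116 = -116$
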